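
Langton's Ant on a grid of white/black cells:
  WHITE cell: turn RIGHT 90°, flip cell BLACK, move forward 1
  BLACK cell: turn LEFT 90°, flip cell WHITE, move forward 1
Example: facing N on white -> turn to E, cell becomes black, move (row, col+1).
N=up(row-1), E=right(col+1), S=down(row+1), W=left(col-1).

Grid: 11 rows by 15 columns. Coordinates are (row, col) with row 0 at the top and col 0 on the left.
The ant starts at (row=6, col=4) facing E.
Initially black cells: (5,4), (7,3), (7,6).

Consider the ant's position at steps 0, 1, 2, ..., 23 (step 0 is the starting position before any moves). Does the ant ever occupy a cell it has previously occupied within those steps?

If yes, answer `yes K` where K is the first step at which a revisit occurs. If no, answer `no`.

Answer: yes 6

Derivation:
Step 1: on WHITE (6,4): turn R to S, flip to black, move to (7,4). |black|=4 — new cell
Step 2: on WHITE (7,4): turn R to W, flip to black, move to (7,3). |black|=5 — new cell
Step 3: on BLACK (7,3): turn L to S, flip to white, move to (8,3). |black|=4 — new cell
Step 4: on WHITE (8,3): turn R to W, flip to black, move to (8,2). |black|=5 — new cell
Step 5: on WHITE (8,2): turn R to N, flip to black, move to (7,2). |black|=6 — new cell
Step 6: on WHITE (7,2): turn R to E, flip to black, move to (7,3). |black|=7 — REVISIT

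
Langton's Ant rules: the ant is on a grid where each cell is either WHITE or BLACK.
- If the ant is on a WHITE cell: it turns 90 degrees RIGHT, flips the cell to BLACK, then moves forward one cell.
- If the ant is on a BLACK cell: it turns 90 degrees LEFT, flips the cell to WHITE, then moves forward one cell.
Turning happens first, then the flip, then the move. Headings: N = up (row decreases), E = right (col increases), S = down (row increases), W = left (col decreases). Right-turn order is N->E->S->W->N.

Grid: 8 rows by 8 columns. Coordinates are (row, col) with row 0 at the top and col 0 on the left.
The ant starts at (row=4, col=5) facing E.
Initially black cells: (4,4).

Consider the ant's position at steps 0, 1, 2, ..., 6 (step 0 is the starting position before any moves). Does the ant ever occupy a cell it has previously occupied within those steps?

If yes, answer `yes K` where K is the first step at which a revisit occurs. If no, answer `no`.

Answer: no

Derivation:
Step 1: on WHITE (4,5): turn R to S, flip to black, move to (5,5). |black|=2 — new cell
Step 2: on WHITE (5,5): turn R to W, flip to black, move to (5,4). |black|=3 — new cell
Step 3: on WHITE (5,4): turn R to N, flip to black, move to (4,4). |black|=4 — new cell
Step 4: on BLACK (4,4): turn L to W, flip to white, move to (4,3). |black|=3 — new cell
Step 5: on WHITE (4,3): turn R to N, flip to black, move to (3,3). |black|=4 — new cell
Step 6: on WHITE (3,3): turn R to E, flip to black, move to (3,4). |black|=5 — new cell
No revisit within 6 steps.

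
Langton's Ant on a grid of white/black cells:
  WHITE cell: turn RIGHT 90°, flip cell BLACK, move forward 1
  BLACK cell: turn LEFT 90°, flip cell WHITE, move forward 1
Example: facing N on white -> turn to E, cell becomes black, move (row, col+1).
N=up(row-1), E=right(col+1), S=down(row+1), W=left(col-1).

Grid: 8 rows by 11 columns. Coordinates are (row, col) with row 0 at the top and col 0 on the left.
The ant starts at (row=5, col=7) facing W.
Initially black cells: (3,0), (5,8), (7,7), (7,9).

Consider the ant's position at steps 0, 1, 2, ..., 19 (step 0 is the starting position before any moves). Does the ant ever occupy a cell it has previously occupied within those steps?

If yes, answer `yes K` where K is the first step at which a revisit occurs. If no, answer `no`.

Answer: yes 7

Derivation:
Step 1: on WHITE (5,7): turn R to N, flip to black, move to (4,7). |black|=5 — new cell
Step 2: on WHITE (4,7): turn R to E, flip to black, move to (4,8). |black|=6 — new cell
Step 3: on WHITE (4,8): turn R to S, flip to black, move to (5,8). |black|=7 — new cell
Step 4: on BLACK (5,8): turn L to E, flip to white, move to (5,9). |black|=6 — new cell
Step 5: on WHITE (5,9): turn R to S, flip to black, move to (6,9). |black|=7 — new cell
Step 6: on WHITE (6,9): turn R to W, flip to black, move to (6,8). |black|=8 — new cell
Step 7: on WHITE (6,8): turn R to N, flip to black, move to (5,8). |black|=9 — REVISIT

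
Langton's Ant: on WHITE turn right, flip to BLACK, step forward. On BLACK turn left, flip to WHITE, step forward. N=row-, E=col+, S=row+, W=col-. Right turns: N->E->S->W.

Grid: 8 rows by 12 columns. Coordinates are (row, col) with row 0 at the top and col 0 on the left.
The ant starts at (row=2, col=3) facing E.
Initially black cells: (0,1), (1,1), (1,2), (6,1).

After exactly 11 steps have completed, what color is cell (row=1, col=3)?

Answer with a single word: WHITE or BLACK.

Answer: WHITE

Derivation:
Step 1: on WHITE (2,3): turn R to S, flip to black, move to (3,3). |black|=5
Step 2: on WHITE (3,3): turn R to W, flip to black, move to (3,2). |black|=6
Step 3: on WHITE (3,2): turn R to N, flip to black, move to (2,2). |black|=7
Step 4: on WHITE (2,2): turn R to E, flip to black, move to (2,3). |black|=8
Step 5: on BLACK (2,3): turn L to N, flip to white, move to (1,3). |black|=7
Step 6: on WHITE (1,3): turn R to E, flip to black, move to (1,4). |black|=8
Step 7: on WHITE (1,4): turn R to S, flip to black, move to (2,4). |black|=9
Step 8: on WHITE (2,4): turn R to W, flip to black, move to (2,3). |black|=10
Step 9: on WHITE (2,3): turn R to N, flip to black, move to (1,3). |black|=11
Step 10: on BLACK (1,3): turn L to W, flip to white, move to (1,2). |black|=10
Step 11: on BLACK (1,2): turn L to S, flip to white, move to (2,2). |black|=9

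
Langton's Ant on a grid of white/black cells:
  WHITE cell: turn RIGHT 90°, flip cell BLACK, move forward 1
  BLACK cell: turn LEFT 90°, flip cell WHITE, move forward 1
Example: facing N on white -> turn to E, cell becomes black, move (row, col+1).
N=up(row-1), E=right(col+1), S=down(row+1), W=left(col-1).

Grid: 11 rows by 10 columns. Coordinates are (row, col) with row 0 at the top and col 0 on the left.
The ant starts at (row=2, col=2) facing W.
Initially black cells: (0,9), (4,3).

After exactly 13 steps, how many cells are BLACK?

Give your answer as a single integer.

Step 1: on WHITE (2,2): turn R to N, flip to black, move to (1,2). |black|=3
Step 2: on WHITE (1,2): turn R to E, flip to black, move to (1,3). |black|=4
Step 3: on WHITE (1,3): turn R to S, flip to black, move to (2,3). |black|=5
Step 4: on WHITE (2,3): turn R to W, flip to black, move to (2,2). |black|=6
Step 5: on BLACK (2,2): turn L to S, flip to white, move to (3,2). |black|=5
Step 6: on WHITE (3,2): turn R to W, flip to black, move to (3,1). |black|=6
Step 7: on WHITE (3,1): turn R to N, flip to black, move to (2,1). |black|=7
Step 8: on WHITE (2,1): turn R to E, flip to black, move to (2,2). |black|=8
Step 9: on WHITE (2,2): turn R to S, flip to black, move to (3,2). |black|=9
Step 10: on BLACK (3,2): turn L to E, flip to white, move to (3,3). |black|=8
Step 11: on WHITE (3,3): turn R to S, flip to black, move to (4,3). |black|=9
Step 12: on BLACK (4,3): turn L to E, flip to white, move to (4,4). |black|=8
Step 13: on WHITE (4,4): turn R to S, flip to black, move to (5,4). |black|=9

Answer: 9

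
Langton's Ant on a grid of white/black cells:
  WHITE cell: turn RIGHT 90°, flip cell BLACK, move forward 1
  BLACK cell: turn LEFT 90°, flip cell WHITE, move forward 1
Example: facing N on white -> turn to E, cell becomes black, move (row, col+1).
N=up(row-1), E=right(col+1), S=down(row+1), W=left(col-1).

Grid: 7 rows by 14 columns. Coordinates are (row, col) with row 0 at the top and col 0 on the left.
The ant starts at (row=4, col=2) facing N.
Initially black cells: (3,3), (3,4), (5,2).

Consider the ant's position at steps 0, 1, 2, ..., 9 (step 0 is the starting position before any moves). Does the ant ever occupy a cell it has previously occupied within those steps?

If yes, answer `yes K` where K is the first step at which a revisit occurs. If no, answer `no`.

Answer: yes 7

Derivation:
Step 1: on WHITE (4,2): turn R to E, flip to black, move to (4,3). |black|=4 — new cell
Step 2: on WHITE (4,3): turn R to S, flip to black, move to (5,3). |black|=5 — new cell
Step 3: on WHITE (5,3): turn R to W, flip to black, move to (5,2). |black|=6 — new cell
Step 4: on BLACK (5,2): turn L to S, flip to white, move to (6,2). |black|=5 — new cell
Step 5: on WHITE (6,2): turn R to W, flip to black, move to (6,1). |black|=6 — new cell
Step 6: on WHITE (6,1): turn R to N, flip to black, move to (5,1). |black|=7 — new cell
Step 7: on WHITE (5,1): turn R to E, flip to black, move to (5,2). |black|=8 — REVISIT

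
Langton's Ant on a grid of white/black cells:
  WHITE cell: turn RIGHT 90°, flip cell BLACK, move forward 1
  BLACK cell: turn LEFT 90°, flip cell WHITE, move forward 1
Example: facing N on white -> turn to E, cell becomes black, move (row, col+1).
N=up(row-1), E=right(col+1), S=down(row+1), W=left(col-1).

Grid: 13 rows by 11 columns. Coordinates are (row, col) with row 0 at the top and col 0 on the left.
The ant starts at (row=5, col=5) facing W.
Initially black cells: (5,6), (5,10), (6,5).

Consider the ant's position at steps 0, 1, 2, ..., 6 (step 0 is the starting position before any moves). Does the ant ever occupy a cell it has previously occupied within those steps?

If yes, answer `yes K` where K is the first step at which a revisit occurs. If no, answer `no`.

Answer: no

Derivation:
Step 1: on WHITE (5,5): turn R to N, flip to black, move to (4,5). |black|=4 — new cell
Step 2: on WHITE (4,5): turn R to E, flip to black, move to (4,6). |black|=5 — new cell
Step 3: on WHITE (4,6): turn R to S, flip to black, move to (5,6). |black|=6 — new cell
Step 4: on BLACK (5,6): turn L to E, flip to white, move to (5,7). |black|=5 — new cell
Step 5: on WHITE (5,7): turn R to S, flip to black, move to (6,7). |black|=6 — new cell
Step 6: on WHITE (6,7): turn R to W, flip to black, move to (6,6). |black|=7 — new cell
No revisit within 6 steps.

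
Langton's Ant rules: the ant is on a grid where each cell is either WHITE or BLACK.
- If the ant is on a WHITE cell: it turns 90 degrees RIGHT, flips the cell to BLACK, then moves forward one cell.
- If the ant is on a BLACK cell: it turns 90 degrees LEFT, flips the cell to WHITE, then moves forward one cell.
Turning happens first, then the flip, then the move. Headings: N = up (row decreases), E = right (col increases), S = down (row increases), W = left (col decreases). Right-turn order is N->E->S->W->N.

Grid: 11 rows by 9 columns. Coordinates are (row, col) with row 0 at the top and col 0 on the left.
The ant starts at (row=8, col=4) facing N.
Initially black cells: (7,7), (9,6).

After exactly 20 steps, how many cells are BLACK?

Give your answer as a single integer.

Step 1: on WHITE (8,4): turn R to E, flip to black, move to (8,5). |black|=3
Step 2: on WHITE (8,5): turn R to S, flip to black, move to (9,5). |black|=4
Step 3: on WHITE (9,5): turn R to W, flip to black, move to (9,4). |black|=5
Step 4: on WHITE (9,4): turn R to N, flip to black, move to (8,4). |black|=6
Step 5: on BLACK (8,4): turn L to W, flip to white, move to (8,3). |black|=5
Step 6: on WHITE (8,3): turn R to N, flip to black, move to (7,3). |black|=6
Step 7: on WHITE (7,3): turn R to E, flip to black, move to (7,4). |black|=7
Step 8: on WHITE (7,4): turn R to S, flip to black, move to (8,4). |black|=8
Step 9: on WHITE (8,4): turn R to W, flip to black, move to (8,3). |black|=9
Step 10: on BLACK (8,3): turn L to S, flip to white, move to (9,3). |black|=8
Step 11: on WHITE (9,3): turn R to W, flip to black, move to (9,2). |black|=9
Step 12: on WHITE (9,2): turn R to N, flip to black, move to (8,2). |black|=10
Step 13: on WHITE (8,2): turn R to E, flip to black, move to (8,3). |black|=11
Step 14: on WHITE (8,3): turn R to S, flip to black, move to (9,3). |black|=12
Step 15: on BLACK (9,3): turn L to E, flip to white, move to (9,4). |black|=11
Step 16: on BLACK (9,4): turn L to N, flip to white, move to (8,4). |black|=10
Step 17: on BLACK (8,4): turn L to W, flip to white, move to (8,3). |black|=9
Step 18: on BLACK (8,3): turn L to S, flip to white, move to (9,3). |black|=8
Step 19: on WHITE (9,3): turn R to W, flip to black, move to (9,2). |black|=9
Step 20: on BLACK (9,2): turn L to S, flip to white, move to (10,2). |black|=8

Answer: 8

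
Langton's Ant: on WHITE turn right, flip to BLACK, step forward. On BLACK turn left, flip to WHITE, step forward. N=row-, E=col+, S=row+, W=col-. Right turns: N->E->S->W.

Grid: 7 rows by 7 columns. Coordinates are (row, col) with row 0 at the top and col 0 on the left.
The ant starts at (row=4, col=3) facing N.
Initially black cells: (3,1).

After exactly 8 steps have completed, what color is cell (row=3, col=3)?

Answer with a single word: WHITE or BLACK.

Answer: BLACK

Derivation:
Step 1: on WHITE (4,3): turn R to E, flip to black, move to (4,4). |black|=2
Step 2: on WHITE (4,4): turn R to S, flip to black, move to (5,4). |black|=3
Step 3: on WHITE (5,4): turn R to W, flip to black, move to (5,3). |black|=4
Step 4: on WHITE (5,3): turn R to N, flip to black, move to (4,3). |black|=5
Step 5: on BLACK (4,3): turn L to W, flip to white, move to (4,2). |black|=4
Step 6: on WHITE (4,2): turn R to N, flip to black, move to (3,2). |black|=5
Step 7: on WHITE (3,2): turn R to E, flip to black, move to (3,3). |black|=6
Step 8: on WHITE (3,3): turn R to S, flip to black, move to (4,3). |black|=7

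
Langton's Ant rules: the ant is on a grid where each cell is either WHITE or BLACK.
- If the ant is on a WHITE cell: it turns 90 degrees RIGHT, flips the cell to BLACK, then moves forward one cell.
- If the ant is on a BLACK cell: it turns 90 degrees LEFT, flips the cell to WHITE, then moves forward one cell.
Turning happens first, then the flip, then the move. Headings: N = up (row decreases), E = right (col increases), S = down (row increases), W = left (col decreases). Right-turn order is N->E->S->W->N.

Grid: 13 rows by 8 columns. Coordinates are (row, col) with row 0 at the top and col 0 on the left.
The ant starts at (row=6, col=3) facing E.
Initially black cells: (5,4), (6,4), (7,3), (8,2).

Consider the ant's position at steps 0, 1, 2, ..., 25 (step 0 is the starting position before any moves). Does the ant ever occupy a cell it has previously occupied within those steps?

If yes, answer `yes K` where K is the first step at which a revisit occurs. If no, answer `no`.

Step 1: on WHITE (6,3): turn R to S, flip to black, move to (7,3). |black|=5 — new cell
Step 2: on BLACK (7,3): turn L to E, flip to white, move to (7,4). |black|=4 — new cell
Step 3: on WHITE (7,4): turn R to S, flip to black, move to (8,4). |black|=5 — new cell
Step 4: on WHITE (8,4): turn R to W, flip to black, move to (8,3). |black|=6 — new cell
Step 5: on WHITE (8,3): turn R to N, flip to black, move to (7,3). |black|=7 — REVISIT

Answer: yes 5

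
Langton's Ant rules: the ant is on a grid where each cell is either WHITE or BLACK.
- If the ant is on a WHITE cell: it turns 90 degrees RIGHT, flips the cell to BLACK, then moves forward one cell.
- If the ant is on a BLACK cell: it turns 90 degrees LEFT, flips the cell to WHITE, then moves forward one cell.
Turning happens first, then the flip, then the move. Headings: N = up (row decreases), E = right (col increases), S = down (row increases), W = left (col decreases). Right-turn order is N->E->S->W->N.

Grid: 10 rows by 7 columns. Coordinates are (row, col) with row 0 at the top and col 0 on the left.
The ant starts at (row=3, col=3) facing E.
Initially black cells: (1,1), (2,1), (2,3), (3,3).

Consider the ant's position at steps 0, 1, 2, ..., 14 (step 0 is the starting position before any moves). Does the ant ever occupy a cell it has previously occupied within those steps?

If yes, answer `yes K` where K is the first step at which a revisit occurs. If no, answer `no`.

Answer: yes 5

Derivation:
Step 1: on BLACK (3,3): turn L to N, flip to white, move to (2,3). |black|=3 — new cell
Step 2: on BLACK (2,3): turn L to W, flip to white, move to (2,2). |black|=2 — new cell
Step 3: on WHITE (2,2): turn R to N, flip to black, move to (1,2). |black|=3 — new cell
Step 4: on WHITE (1,2): turn R to E, flip to black, move to (1,3). |black|=4 — new cell
Step 5: on WHITE (1,3): turn R to S, flip to black, move to (2,3). |black|=5 — REVISIT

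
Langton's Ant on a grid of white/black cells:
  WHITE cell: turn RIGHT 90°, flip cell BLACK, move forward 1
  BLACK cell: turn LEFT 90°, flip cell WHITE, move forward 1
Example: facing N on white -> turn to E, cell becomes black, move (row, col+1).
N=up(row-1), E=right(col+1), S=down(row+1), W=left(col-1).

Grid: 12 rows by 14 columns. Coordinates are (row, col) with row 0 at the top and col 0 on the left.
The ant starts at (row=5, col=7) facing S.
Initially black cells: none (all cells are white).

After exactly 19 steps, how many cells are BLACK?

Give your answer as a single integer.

Answer: 7

Derivation:
Step 1: on WHITE (5,7): turn R to W, flip to black, move to (5,6). |black|=1
Step 2: on WHITE (5,6): turn R to N, flip to black, move to (4,6). |black|=2
Step 3: on WHITE (4,6): turn R to E, flip to black, move to (4,7). |black|=3
Step 4: on WHITE (4,7): turn R to S, flip to black, move to (5,7). |black|=4
Step 5: on BLACK (5,7): turn L to E, flip to white, move to (5,8). |black|=3
Step 6: on WHITE (5,8): turn R to S, flip to black, move to (6,8). |black|=4
Step 7: on WHITE (6,8): turn R to W, flip to black, move to (6,7). |black|=5
Step 8: on WHITE (6,7): turn R to N, flip to black, move to (5,7). |black|=6
Step 9: on WHITE (5,7): turn R to E, flip to black, move to (5,8). |black|=7
Step 10: on BLACK (5,8): turn L to N, flip to white, move to (4,8). |black|=6
Step 11: on WHITE (4,8): turn R to E, flip to black, move to (4,9). |black|=7
Step 12: on WHITE (4,9): turn R to S, flip to black, move to (5,9). |black|=8
Step 13: on WHITE (5,9): turn R to W, flip to black, move to (5,8). |black|=9
Step 14: on WHITE (5,8): turn R to N, flip to black, move to (4,8). |black|=10
Step 15: on BLACK (4,8): turn L to W, flip to white, move to (4,7). |black|=9
Step 16: on BLACK (4,7): turn L to S, flip to white, move to (5,7). |black|=8
Step 17: on BLACK (5,7): turn L to E, flip to white, move to (5,8). |black|=7
Step 18: on BLACK (5,8): turn L to N, flip to white, move to (4,8). |black|=6
Step 19: on WHITE (4,8): turn R to E, flip to black, move to (4,9). |black|=7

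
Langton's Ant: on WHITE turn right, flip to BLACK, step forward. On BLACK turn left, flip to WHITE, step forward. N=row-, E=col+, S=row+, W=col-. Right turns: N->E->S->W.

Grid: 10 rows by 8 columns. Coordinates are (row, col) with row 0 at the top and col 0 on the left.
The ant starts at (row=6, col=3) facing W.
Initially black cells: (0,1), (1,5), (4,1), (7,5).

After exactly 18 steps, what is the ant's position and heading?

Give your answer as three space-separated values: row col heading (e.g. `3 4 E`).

Answer: 7 4 E

Derivation:
Step 1: on WHITE (6,3): turn R to N, flip to black, move to (5,3). |black|=5
Step 2: on WHITE (5,3): turn R to E, flip to black, move to (5,4). |black|=6
Step 3: on WHITE (5,4): turn R to S, flip to black, move to (6,4). |black|=7
Step 4: on WHITE (6,4): turn R to W, flip to black, move to (6,3). |black|=8
Step 5: on BLACK (6,3): turn L to S, flip to white, move to (7,3). |black|=7
Step 6: on WHITE (7,3): turn R to W, flip to black, move to (7,2). |black|=8
Step 7: on WHITE (7,2): turn R to N, flip to black, move to (6,2). |black|=9
Step 8: on WHITE (6,2): turn R to E, flip to black, move to (6,3). |black|=10
Step 9: on WHITE (6,3): turn R to S, flip to black, move to (7,3). |black|=11
Step 10: on BLACK (7,3): turn L to E, flip to white, move to (7,4). |black|=10
Step 11: on WHITE (7,4): turn R to S, flip to black, move to (8,4). |black|=11
Step 12: on WHITE (8,4): turn R to W, flip to black, move to (8,3). |black|=12
Step 13: on WHITE (8,3): turn R to N, flip to black, move to (7,3). |black|=13
Step 14: on WHITE (7,3): turn R to E, flip to black, move to (7,4). |black|=14
Step 15: on BLACK (7,4): turn L to N, flip to white, move to (6,4). |black|=13
Step 16: on BLACK (6,4): turn L to W, flip to white, move to (6,3). |black|=12
Step 17: on BLACK (6,3): turn L to S, flip to white, move to (7,3). |black|=11
Step 18: on BLACK (7,3): turn L to E, flip to white, move to (7,4). |black|=10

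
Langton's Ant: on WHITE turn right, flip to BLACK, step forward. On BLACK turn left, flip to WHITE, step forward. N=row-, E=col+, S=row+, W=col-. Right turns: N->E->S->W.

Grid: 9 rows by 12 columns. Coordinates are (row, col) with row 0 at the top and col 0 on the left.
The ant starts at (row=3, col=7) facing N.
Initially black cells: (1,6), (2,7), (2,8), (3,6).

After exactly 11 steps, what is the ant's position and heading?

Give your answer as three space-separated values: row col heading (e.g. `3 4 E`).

Step 1: on WHITE (3,7): turn R to E, flip to black, move to (3,8). |black|=5
Step 2: on WHITE (3,8): turn R to S, flip to black, move to (4,8). |black|=6
Step 3: on WHITE (4,8): turn R to W, flip to black, move to (4,7). |black|=7
Step 4: on WHITE (4,7): turn R to N, flip to black, move to (3,7). |black|=8
Step 5: on BLACK (3,7): turn L to W, flip to white, move to (3,6). |black|=7
Step 6: on BLACK (3,6): turn L to S, flip to white, move to (4,6). |black|=6
Step 7: on WHITE (4,6): turn R to W, flip to black, move to (4,5). |black|=7
Step 8: on WHITE (4,5): turn R to N, flip to black, move to (3,5). |black|=8
Step 9: on WHITE (3,5): turn R to E, flip to black, move to (3,6). |black|=9
Step 10: on WHITE (3,6): turn R to S, flip to black, move to (4,6). |black|=10
Step 11: on BLACK (4,6): turn L to E, flip to white, move to (4,7). |black|=9

Answer: 4 7 E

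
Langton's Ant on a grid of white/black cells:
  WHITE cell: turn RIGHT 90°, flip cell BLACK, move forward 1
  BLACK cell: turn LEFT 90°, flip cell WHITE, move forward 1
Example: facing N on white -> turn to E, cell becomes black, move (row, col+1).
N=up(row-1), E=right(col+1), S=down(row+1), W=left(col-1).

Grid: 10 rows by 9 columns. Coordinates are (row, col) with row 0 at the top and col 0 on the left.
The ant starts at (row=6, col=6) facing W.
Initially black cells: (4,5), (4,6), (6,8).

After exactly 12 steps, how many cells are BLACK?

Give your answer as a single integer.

Step 1: on WHITE (6,6): turn R to N, flip to black, move to (5,6). |black|=4
Step 2: on WHITE (5,6): turn R to E, flip to black, move to (5,7). |black|=5
Step 3: on WHITE (5,7): turn R to S, flip to black, move to (6,7). |black|=6
Step 4: on WHITE (6,7): turn R to W, flip to black, move to (6,6). |black|=7
Step 5: on BLACK (6,6): turn L to S, flip to white, move to (7,6). |black|=6
Step 6: on WHITE (7,6): turn R to W, flip to black, move to (7,5). |black|=7
Step 7: on WHITE (7,5): turn R to N, flip to black, move to (6,5). |black|=8
Step 8: on WHITE (6,5): turn R to E, flip to black, move to (6,6). |black|=9
Step 9: on WHITE (6,6): turn R to S, flip to black, move to (7,6). |black|=10
Step 10: on BLACK (7,6): turn L to E, flip to white, move to (7,7). |black|=9
Step 11: on WHITE (7,7): turn R to S, flip to black, move to (8,7). |black|=10
Step 12: on WHITE (8,7): turn R to W, flip to black, move to (8,6). |black|=11

Answer: 11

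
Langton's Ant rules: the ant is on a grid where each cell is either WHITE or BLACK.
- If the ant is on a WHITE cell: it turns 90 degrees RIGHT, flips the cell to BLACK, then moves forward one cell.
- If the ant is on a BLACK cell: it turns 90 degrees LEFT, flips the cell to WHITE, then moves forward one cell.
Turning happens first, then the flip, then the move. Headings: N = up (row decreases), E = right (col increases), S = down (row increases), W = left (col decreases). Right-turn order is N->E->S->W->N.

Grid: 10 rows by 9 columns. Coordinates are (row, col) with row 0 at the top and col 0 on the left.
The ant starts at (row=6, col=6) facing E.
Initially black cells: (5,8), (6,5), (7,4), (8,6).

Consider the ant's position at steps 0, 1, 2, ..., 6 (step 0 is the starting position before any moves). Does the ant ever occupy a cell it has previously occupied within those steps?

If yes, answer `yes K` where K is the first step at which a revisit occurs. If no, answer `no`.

Answer: no

Derivation:
Step 1: on WHITE (6,6): turn R to S, flip to black, move to (7,6). |black|=5 — new cell
Step 2: on WHITE (7,6): turn R to W, flip to black, move to (7,5). |black|=6 — new cell
Step 3: on WHITE (7,5): turn R to N, flip to black, move to (6,5). |black|=7 — new cell
Step 4: on BLACK (6,5): turn L to W, flip to white, move to (6,4). |black|=6 — new cell
Step 5: on WHITE (6,4): turn R to N, flip to black, move to (5,4). |black|=7 — new cell
Step 6: on WHITE (5,4): turn R to E, flip to black, move to (5,5). |black|=8 — new cell
No revisit within 6 steps.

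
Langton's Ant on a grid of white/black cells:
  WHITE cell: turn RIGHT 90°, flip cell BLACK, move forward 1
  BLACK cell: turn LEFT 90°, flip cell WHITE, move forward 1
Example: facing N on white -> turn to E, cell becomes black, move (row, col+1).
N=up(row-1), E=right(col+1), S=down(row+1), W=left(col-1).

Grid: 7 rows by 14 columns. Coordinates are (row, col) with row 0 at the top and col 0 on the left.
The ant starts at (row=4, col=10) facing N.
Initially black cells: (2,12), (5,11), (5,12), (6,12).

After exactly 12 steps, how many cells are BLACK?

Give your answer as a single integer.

Step 1: on WHITE (4,10): turn R to E, flip to black, move to (4,11). |black|=5
Step 2: on WHITE (4,11): turn R to S, flip to black, move to (5,11). |black|=6
Step 3: on BLACK (5,11): turn L to E, flip to white, move to (5,12). |black|=5
Step 4: on BLACK (5,12): turn L to N, flip to white, move to (4,12). |black|=4
Step 5: on WHITE (4,12): turn R to E, flip to black, move to (4,13). |black|=5
Step 6: on WHITE (4,13): turn R to S, flip to black, move to (5,13). |black|=6
Step 7: on WHITE (5,13): turn R to W, flip to black, move to (5,12). |black|=7
Step 8: on WHITE (5,12): turn R to N, flip to black, move to (4,12). |black|=8
Step 9: on BLACK (4,12): turn L to W, flip to white, move to (4,11). |black|=7
Step 10: on BLACK (4,11): turn L to S, flip to white, move to (5,11). |black|=6
Step 11: on WHITE (5,11): turn R to W, flip to black, move to (5,10). |black|=7
Step 12: on WHITE (5,10): turn R to N, flip to black, move to (4,10). |black|=8

Answer: 8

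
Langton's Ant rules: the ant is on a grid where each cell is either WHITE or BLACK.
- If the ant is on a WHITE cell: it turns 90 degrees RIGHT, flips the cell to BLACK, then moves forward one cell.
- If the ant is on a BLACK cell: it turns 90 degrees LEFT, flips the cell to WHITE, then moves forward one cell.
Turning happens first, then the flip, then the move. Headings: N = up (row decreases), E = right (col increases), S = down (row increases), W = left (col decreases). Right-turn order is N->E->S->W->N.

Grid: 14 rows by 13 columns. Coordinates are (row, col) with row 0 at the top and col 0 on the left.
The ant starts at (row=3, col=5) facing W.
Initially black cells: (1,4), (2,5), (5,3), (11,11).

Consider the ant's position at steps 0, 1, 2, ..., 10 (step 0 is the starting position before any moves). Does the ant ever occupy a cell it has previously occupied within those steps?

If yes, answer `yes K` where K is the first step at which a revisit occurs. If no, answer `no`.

Answer: yes 7

Derivation:
Step 1: on WHITE (3,5): turn R to N, flip to black, move to (2,5). |black|=5 — new cell
Step 2: on BLACK (2,5): turn L to W, flip to white, move to (2,4). |black|=4 — new cell
Step 3: on WHITE (2,4): turn R to N, flip to black, move to (1,4). |black|=5 — new cell
Step 4: on BLACK (1,4): turn L to W, flip to white, move to (1,3). |black|=4 — new cell
Step 5: on WHITE (1,3): turn R to N, flip to black, move to (0,3). |black|=5 — new cell
Step 6: on WHITE (0,3): turn R to E, flip to black, move to (0,4). |black|=6 — new cell
Step 7: on WHITE (0,4): turn R to S, flip to black, move to (1,4). |black|=7 — REVISIT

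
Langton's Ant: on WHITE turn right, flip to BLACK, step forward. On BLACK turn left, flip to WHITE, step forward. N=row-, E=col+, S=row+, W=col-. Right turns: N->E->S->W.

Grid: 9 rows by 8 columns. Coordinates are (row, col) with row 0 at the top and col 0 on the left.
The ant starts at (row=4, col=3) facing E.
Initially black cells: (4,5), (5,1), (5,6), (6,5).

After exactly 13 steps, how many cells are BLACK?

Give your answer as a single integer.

Answer: 13

Derivation:
Step 1: on WHITE (4,3): turn R to S, flip to black, move to (5,3). |black|=5
Step 2: on WHITE (5,3): turn R to W, flip to black, move to (5,2). |black|=6
Step 3: on WHITE (5,2): turn R to N, flip to black, move to (4,2). |black|=7
Step 4: on WHITE (4,2): turn R to E, flip to black, move to (4,3). |black|=8
Step 5: on BLACK (4,3): turn L to N, flip to white, move to (3,3). |black|=7
Step 6: on WHITE (3,3): turn R to E, flip to black, move to (3,4). |black|=8
Step 7: on WHITE (3,4): turn R to S, flip to black, move to (4,4). |black|=9
Step 8: on WHITE (4,4): turn R to W, flip to black, move to (4,3). |black|=10
Step 9: on WHITE (4,3): turn R to N, flip to black, move to (3,3). |black|=11
Step 10: on BLACK (3,3): turn L to W, flip to white, move to (3,2). |black|=10
Step 11: on WHITE (3,2): turn R to N, flip to black, move to (2,2). |black|=11
Step 12: on WHITE (2,2): turn R to E, flip to black, move to (2,3). |black|=12
Step 13: on WHITE (2,3): turn R to S, flip to black, move to (3,3). |black|=13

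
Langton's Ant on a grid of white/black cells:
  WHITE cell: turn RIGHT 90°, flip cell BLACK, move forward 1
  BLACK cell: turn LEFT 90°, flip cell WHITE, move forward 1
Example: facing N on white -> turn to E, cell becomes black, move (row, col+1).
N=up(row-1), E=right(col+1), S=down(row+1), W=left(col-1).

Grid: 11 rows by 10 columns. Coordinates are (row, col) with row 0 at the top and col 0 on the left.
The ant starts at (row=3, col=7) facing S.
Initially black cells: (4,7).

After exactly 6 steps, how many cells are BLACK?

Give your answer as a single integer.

Answer: 5

Derivation:
Step 1: on WHITE (3,7): turn R to W, flip to black, move to (3,6). |black|=2
Step 2: on WHITE (3,6): turn R to N, flip to black, move to (2,6). |black|=3
Step 3: on WHITE (2,6): turn R to E, flip to black, move to (2,7). |black|=4
Step 4: on WHITE (2,7): turn R to S, flip to black, move to (3,7). |black|=5
Step 5: on BLACK (3,7): turn L to E, flip to white, move to (3,8). |black|=4
Step 6: on WHITE (3,8): turn R to S, flip to black, move to (4,8). |black|=5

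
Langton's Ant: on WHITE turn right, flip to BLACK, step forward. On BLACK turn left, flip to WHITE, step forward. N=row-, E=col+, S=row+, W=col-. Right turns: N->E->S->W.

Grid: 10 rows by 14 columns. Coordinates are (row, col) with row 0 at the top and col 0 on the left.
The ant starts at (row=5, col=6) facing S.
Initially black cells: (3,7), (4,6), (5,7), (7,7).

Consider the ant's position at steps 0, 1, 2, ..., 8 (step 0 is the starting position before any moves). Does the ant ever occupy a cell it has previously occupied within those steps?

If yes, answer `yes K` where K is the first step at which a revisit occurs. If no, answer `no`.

Answer: no

Derivation:
Step 1: on WHITE (5,6): turn R to W, flip to black, move to (5,5). |black|=5 — new cell
Step 2: on WHITE (5,5): turn R to N, flip to black, move to (4,5). |black|=6 — new cell
Step 3: on WHITE (4,5): turn R to E, flip to black, move to (4,6). |black|=7 — new cell
Step 4: on BLACK (4,6): turn L to N, flip to white, move to (3,6). |black|=6 — new cell
Step 5: on WHITE (3,6): turn R to E, flip to black, move to (3,7). |black|=7 — new cell
Step 6: on BLACK (3,7): turn L to N, flip to white, move to (2,7). |black|=6 — new cell
Step 7: on WHITE (2,7): turn R to E, flip to black, move to (2,8). |black|=7 — new cell
Step 8: on WHITE (2,8): turn R to S, flip to black, move to (3,8). |black|=8 — new cell
No revisit within 8 steps.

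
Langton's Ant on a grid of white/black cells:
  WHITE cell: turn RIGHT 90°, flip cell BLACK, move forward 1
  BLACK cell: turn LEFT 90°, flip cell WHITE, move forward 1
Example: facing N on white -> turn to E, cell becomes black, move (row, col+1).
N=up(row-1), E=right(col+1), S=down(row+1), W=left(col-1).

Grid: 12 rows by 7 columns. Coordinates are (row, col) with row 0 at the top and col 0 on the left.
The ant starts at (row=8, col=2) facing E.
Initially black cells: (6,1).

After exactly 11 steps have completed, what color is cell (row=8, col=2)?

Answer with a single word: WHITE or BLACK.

Answer: BLACK

Derivation:
Step 1: on WHITE (8,2): turn R to S, flip to black, move to (9,2). |black|=2
Step 2: on WHITE (9,2): turn R to W, flip to black, move to (9,1). |black|=3
Step 3: on WHITE (9,1): turn R to N, flip to black, move to (8,1). |black|=4
Step 4: on WHITE (8,1): turn R to E, flip to black, move to (8,2). |black|=5
Step 5: on BLACK (8,2): turn L to N, flip to white, move to (7,2). |black|=4
Step 6: on WHITE (7,2): turn R to E, flip to black, move to (7,3). |black|=5
Step 7: on WHITE (7,3): turn R to S, flip to black, move to (8,3). |black|=6
Step 8: on WHITE (8,3): turn R to W, flip to black, move to (8,2). |black|=7
Step 9: on WHITE (8,2): turn R to N, flip to black, move to (7,2). |black|=8
Step 10: on BLACK (7,2): turn L to W, flip to white, move to (7,1). |black|=7
Step 11: on WHITE (7,1): turn R to N, flip to black, move to (6,1). |black|=8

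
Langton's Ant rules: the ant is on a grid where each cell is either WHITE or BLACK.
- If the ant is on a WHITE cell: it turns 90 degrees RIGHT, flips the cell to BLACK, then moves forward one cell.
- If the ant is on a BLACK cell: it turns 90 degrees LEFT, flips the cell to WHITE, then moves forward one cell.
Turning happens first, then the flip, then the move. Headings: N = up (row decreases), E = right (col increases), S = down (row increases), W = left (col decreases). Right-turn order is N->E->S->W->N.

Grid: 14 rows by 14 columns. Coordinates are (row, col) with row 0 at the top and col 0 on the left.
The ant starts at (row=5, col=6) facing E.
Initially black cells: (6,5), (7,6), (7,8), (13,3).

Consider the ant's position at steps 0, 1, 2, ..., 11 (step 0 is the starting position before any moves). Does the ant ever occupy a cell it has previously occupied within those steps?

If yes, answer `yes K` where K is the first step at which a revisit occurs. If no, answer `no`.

Step 1: on WHITE (5,6): turn R to S, flip to black, move to (6,6). |black|=5 — new cell
Step 2: on WHITE (6,6): turn R to W, flip to black, move to (6,5). |black|=6 — new cell
Step 3: on BLACK (6,5): turn L to S, flip to white, move to (7,5). |black|=5 — new cell
Step 4: on WHITE (7,5): turn R to W, flip to black, move to (7,4). |black|=6 — new cell
Step 5: on WHITE (7,4): turn R to N, flip to black, move to (6,4). |black|=7 — new cell
Step 6: on WHITE (6,4): turn R to E, flip to black, move to (6,5). |black|=8 — REVISIT

Answer: yes 6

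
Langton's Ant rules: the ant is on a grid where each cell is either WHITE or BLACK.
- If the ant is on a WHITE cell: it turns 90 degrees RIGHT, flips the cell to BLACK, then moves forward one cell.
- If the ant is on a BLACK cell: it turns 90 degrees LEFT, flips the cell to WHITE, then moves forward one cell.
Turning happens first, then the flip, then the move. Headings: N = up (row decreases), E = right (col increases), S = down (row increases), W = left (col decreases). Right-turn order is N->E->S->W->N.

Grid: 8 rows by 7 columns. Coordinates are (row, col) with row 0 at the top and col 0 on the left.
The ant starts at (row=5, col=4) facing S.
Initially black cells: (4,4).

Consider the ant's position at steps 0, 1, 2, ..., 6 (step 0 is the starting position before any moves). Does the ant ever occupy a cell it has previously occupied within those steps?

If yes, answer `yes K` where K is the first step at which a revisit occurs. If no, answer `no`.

Answer: no

Derivation:
Step 1: on WHITE (5,4): turn R to W, flip to black, move to (5,3). |black|=2 — new cell
Step 2: on WHITE (5,3): turn R to N, flip to black, move to (4,3). |black|=3 — new cell
Step 3: on WHITE (4,3): turn R to E, flip to black, move to (4,4). |black|=4 — new cell
Step 4: on BLACK (4,4): turn L to N, flip to white, move to (3,4). |black|=3 — new cell
Step 5: on WHITE (3,4): turn R to E, flip to black, move to (3,5). |black|=4 — new cell
Step 6: on WHITE (3,5): turn R to S, flip to black, move to (4,5). |black|=5 — new cell
No revisit within 6 steps.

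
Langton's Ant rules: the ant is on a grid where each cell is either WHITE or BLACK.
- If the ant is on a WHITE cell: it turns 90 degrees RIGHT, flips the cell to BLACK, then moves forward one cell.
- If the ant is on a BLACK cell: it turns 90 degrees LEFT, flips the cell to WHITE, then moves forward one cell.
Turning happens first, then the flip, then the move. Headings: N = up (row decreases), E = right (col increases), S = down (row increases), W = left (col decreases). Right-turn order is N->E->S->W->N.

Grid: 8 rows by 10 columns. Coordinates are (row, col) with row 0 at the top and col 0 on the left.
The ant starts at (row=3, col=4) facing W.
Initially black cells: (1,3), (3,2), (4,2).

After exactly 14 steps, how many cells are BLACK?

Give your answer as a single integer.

Step 1: on WHITE (3,4): turn R to N, flip to black, move to (2,4). |black|=4
Step 2: on WHITE (2,4): turn R to E, flip to black, move to (2,5). |black|=5
Step 3: on WHITE (2,5): turn R to S, flip to black, move to (3,5). |black|=6
Step 4: on WHITE (3,5): turn R to W, flip to black, move to (3,4). |black|=7
Step 5: on BLACK (3,4): turn L to S, flip to white, move to (4,4). |black|=6
Step 6: on WHITE (4,4): turn R to W, flip to black, move to (4,3). |black|=7
Step 7: on WHITE (4,3): turn R to N, flip to black, move to (3,3). |black|=8
Step 8: on WHITE (3,3): turn R to E, flip to black, move to (3,4). |black|=9
Step 9: on WHITE (3,4): turn R to S, flip to black, move to (4,4). |black|=10
Step 10: on BLACK (4,4): turn L to E, flip to white, move to (4,5). |black|=9
Step 11: on WHITE (4,5): turn R to S, flip to black, move to (5,5). |black|=10
Step 12: on WHITE (5,5): turn R to W, flip to black, move to (5,4). |black|=11
Step 13: on WHITE (5,4): turn R to N, flip to black, move to (4,4). |black|=12
Step 14: on WHITE (4,4): turn R to E, flip to black, move to (4,5). |black|=13

Answer: 13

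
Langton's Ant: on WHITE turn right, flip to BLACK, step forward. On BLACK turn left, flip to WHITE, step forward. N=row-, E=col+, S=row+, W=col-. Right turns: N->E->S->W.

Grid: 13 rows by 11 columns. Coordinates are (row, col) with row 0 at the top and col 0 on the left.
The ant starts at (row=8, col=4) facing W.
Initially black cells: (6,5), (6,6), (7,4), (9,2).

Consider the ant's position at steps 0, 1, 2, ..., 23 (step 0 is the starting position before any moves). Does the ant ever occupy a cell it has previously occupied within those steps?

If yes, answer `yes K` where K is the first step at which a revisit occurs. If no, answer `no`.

Step 1: on WHITE (8,4): turn R to N, flip to black, move to (7,4). |black|=5 — new cell
Step 2: on BLACK (7,4): turn L to W, flip to white, move to (7,3). |black|=4 — new cell
Step 3: on WHITE (7,3): turn R to N, flip to black, move to (6,3). |black|=5 — new cell
Step 4: on WHITE (6,3): turn R to E, flip to black, move to (6,4). |black|=6 — new cell
Step 5: on WHITE (6,4): turn R to S, flip to black, move to (7,4). |black|=7 — REVISIT

Answer: yes 5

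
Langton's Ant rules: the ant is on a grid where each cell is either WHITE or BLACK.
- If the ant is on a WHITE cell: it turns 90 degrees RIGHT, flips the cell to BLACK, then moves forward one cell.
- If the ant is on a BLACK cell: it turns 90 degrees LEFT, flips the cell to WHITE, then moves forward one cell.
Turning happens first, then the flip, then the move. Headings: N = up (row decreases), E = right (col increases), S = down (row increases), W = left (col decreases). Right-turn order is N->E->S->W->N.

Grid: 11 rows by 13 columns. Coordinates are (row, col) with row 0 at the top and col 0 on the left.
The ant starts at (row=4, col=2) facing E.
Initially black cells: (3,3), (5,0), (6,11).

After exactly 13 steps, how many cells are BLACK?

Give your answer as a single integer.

Answer: 10

Derivation:
Step 1: on WHITE (4,2): turn R to S, flip to black, move to (5,2). |black|=4
Step 2: on WHITE (5,2): turn R to W, flip to black, move to (5,1). |black|=5
Step 3: on WHITE (5,1): turn R to N, flip to black, move to (4,1). |black|=6
Step 4: on WHITE (4,1): turn R to E, flip to black, move to (4,2). |black|=7
Step 5: on BLACK (4,2): turn L to N, flip to white, move to (3,2). |black|=6
Step 6: on WHITE (3,2): turn R to E, flip to black, move to (3,3). |black|=7
Step 7: on BLACK (3,3): turn L to N, flip to white, move to (2,3). |black|=6
Step 8: on WHITE (2,3): turn R to E, flip to black, move to (2,4). |black|=7
Step 9: on WHITE (2,4): turn R to S, flip to black, move to (3,4). |black|=8
Step 10: on WHITE (3,4): turn R to W, flip to black, move to (3,3). |black|=9
Step 11: on WHITE (3,3): turn R to N, flip to black, move to (2,3). |black|=10
Step 12: on BLACK (2,3): turn L to W, flip to white, move to (2,2). |black|=9
Step 13: on WHITE (2,2): turn R to N, flip to black, move to (1,2). |black|=10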